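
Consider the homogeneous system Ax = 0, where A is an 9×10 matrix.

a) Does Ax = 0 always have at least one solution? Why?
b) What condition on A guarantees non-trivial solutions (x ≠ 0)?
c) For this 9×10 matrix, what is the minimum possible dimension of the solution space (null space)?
a) Yes, x = 0 is always a solution. b) When A has linearly dependent columns (rank < n). c) Minimum nullity = 1.

a) x = 0 satisfies A·0 = 0, so the zero vector is always a solution.
b) Non-trivial solutions exist iff the columns of A are linearly dependent, equivalently rank(A) < n (the number of columns).
c) By rank-nullity, rank(A) + nullity(A) = n = 10. Since A has only 9 rows, rank(A) ≤ 9, so nullity(A) ≥ 10 - 9 = 1.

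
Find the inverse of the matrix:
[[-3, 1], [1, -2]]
[[-2/5, -1/5], [-1/5, -3/5]]

For [[a,b],[c,d]], inverse = (1/det)·[[d,-b],[-c,a]]
det = -3·-2 - 1·1 = 5
Inverse = (1/5)·[[-2, -1], [-1, -3]]
        = [[-2/5, -1/5], [-1/5, -3/5]]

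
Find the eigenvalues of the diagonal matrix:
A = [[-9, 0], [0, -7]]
λ₁ = -9, λ₂ = -7

The characteristic polynomial of A is det(A - λI) = (-9 - λ)(-7 - λ) = 0.
The roots are λ = -9 and λ = -7, so the eigenvalues are the diagonal entries.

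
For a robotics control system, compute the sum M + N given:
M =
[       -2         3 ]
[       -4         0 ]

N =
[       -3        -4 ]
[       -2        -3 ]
M + N =
[       -5        -1 ]
[       -6        -3 ]

Matrix addition is elementwise: (M+N)[i][j] = M[i][j] + N[i][j].
  (M+N)[0][0] = (-2) + (-3) = -5
  (M+N)[0][1] = (3) + (-4) = -1
  (M+N)[1][0] = (-4) + (-2) = -6
  (M+N)[1][1] = (0) + (-3) = -3
M + N =
[       -5        -1 ]
[       -6        -3 ]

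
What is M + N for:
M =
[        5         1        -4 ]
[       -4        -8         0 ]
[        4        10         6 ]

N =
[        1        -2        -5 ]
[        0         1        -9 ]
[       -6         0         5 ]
M + N =
[        6        -1        -9 ]
[       -4        -7        -9 ]
[       -2        10        11 ]

Matrix addition is elementwise: (M+N)[i][j] = M[i][j] + N[i][j].
  (M+N)[0][0] = (5) + (1) = 6
  (M+N)[0][1] = (1) + (-2) = -1
  (M+N)[0][2] = (-4) + (-5) = -9
  (M+N)[1][0] = (-4) + (0) = -4
  (M+N)[1][1] = (-8) + (1) = -7
  (M+N)[1][2] = (0) + (-9) = -9
  (M+N)[2][0] = (4) + (-6) = -2
  (M+N)[2][1] = (10) + (0) = 10
  (M+N)[2][2] = (6) + (5) = 11
M + N =
[        6        -1        -9 ]
[       -4        -7        -9 ]
[       -2        10        11 ]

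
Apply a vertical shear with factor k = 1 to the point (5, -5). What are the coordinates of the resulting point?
(5, 0)

Shear matrix for vertical shear with factor k = 1:
[[1, 0], [1, 1]]
Result: (5, -5) → (5, 0)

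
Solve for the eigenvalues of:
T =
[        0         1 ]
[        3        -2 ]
λ = -3, 1

Solve det(T - λI) = 0. For a 2×2 matrix the characteristic equation is λ² - (trace)λ + det = 0.
trace(T) = a + d = 0 - 2 = -2.
det(T) = a*d - b*c = (0)*(-2) - (1)*(3) = 0 - 3 = -3.
Characteristic equation: λ² - (-2)λ + (-3) = 0.
Discriminant = (-2)² - 4*(-3) = 4 + 12 = 16.
λ = (-2 ± √16) / 2 = (-2 ± 4) / 2 = -3, 1.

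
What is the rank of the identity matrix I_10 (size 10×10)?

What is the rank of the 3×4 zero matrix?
rank(I_10) = 10, rank(0) = 0

The identity I_10 has 10 columns that are the standard basis vectors e_1, …, e_10. These are linearly independent, so all 10 columns are pivots and rank(I_10) = 10.
The 3×4 zero matrix has every entry zero, so every row is the zero row and there are no pivots; rank(0) = 0.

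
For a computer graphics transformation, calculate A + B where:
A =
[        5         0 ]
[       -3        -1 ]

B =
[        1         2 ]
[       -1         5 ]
A + B =
[        6         2 ]
[       -4         4 ]

Matrix addition is elementwise: (A+B)[i][j] = A[i][j] + B[i][j].
  (A+B)[0][0] = (5) + (1) = 6
  (A+B)[0][1] = (0) + (2) = 2
  (A+B)[1][0] = (-3) + (-1) = -4
  (A+B)[1][1] = (-1) + (5) = 4
A + B =
[        6         2 ]
[       -4         4 ]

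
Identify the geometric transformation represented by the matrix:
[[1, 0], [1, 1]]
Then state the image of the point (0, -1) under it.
vertical shear with factor 1; image of (0, -1) is (0, -1)

The matrix [[1, 0], [k, 1]] sends (x, y) to (x, 1x + y), leaving the x-coordinate fixed: a vertical shear.
The matrix [[1, 0], [1, 1]] represents: vertical shear with factor 1.
Applying it to (0, -1): [1·0 + 0·-1, 1·0 + 1·-1] = (0, -1).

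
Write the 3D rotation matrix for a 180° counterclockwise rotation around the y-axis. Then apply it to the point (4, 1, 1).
R = [[-1, 0, 0], [0, 1, 0], [0, 0, -1]]; R·(4, 1, 1) = (-4, 1, -1)

Rotation matrix for 180° around y-axis:
cos(180°) = -1, sin(180°) = 0
R = [[-1, 0, 0], [0, 1, 0], [0, 0, -1]]
Apply to (4, 1, 1): R·[4, 1, 1]ᵀ = (-4, 1, -1)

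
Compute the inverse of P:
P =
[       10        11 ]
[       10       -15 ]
det(P) = -260
P⁻¹ =
[     3/52    11/260 ]
[     1/26     -1/26 ]

For a 2×2 matrix P = [[a, b], [c, d]] with det(P) ≠ 0, P⁻¹ = (1/det(P)) * [[d, -b], [-c, a]].
det(P) = (10)*(-15) - (11)*(10) = -150 - 110 = -260.
P⁻¹ = (1/-260) * [[-15, -11], [-10, 10]].
Dividing each entry by -260 and reducing:
P⁻¹ =
[     3/52    11/260 ]
[     1/26     -1/26 ]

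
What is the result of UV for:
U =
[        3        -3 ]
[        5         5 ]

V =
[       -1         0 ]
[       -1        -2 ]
UV =
[        0         6 ]
[      -10       -10 ]

Matrix multiplication: (UV)[i][j] = sum over k of U[i][k] * V[k][j].
  (UV)[0][0] = (3)*(-1) + (-3)*(-1) = 0
  (UV)[0][1] = (3)*(0) + (-3)*(-2) = 6
  (UV)[1][0] = (5)*(-1) + (5)*(-1) = -10
  (UV)[1][1] = (5)*(0) + (5)*(-2) = -10
UV =
[        0         6 ]
[      -10       -10 ]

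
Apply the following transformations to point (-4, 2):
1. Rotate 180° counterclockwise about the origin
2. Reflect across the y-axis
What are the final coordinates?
(-4, -2)

Step 1: Rotate 180° → (4, -2)
Step 2: Reflect across the y-axis → (-4, -2)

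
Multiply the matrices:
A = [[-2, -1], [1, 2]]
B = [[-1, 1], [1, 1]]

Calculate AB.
[[1, -3], [1, 3]]

Each entry (i,j) of AB = sum over k of A[i][k]*B[k][j].
(AB)[0][0] = (-2)*(-1) + (-1)*(1) = 1
(AB)[0][1] = (-2)*(1) + (-1)*(1) = -3
(AB)[1][0] = (1)*(-1) + (2)*(1) = 1
(AB)[1][1] = (1)*(1) + (2)*(1) = 3
AB = [[1, -3], [1, 3]]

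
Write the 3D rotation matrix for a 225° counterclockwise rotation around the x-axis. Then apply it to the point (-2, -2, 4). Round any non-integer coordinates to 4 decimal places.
R = [[1, 0, 0], [0, -√2/2, √2/2], [0, -√2/2, -√2/2]]; R·(-2, -2, 4) = (-2.0000, 4.2426, -1.4142)

Rotation matrix for 225° around x-axis:
cos(225°) = -√2/2, sin(225°) = -√2/2
R = [[1, 0, 0], [0, -√2/2, √2/2], [0, -√2/2, -√2/2]]
Apply to (-2, -2, 4): R·[-2, -2, 4]ᵀ = (-2.0000, 4.2426, -1.4142)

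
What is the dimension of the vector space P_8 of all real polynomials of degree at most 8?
Dimension = 9

A polynomial of degree at most 8 can be written as a₀ + a₁x + a₂x² + … + a_8x^8, with 9 free coefficients a₀, …, a_8.
The set {1, x, x², …, x^8} is a basis: it spans P_8 (every such polynomial is a linear combination of these) and is linearly independent (a polynomial is zero iff all its coefficients are zero).
Therefore dim(P_8) = 8 + 1 = 9.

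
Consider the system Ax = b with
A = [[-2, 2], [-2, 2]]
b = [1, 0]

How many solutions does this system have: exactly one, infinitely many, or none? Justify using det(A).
No solution

det(A) = (-2)*(2) - (2)*(-2) = 0, so A is singular.
The column space of A is span(column 1) = span([-2, -2]).
b = [1, 0] is not a scalar multiple of column 1, so b ∉ column space and the system is inconsistent — no solution.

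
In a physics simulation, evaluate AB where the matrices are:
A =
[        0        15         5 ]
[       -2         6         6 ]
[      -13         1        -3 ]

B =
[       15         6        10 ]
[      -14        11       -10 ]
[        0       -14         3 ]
AB =
[     -210        95      -135 ]
[     -114       -30       -62 ]
[     -209       -25      -149 ]

Matrix multiplication: (AB)[i][j] = sum over k of A[i][k] * B[k][j].
  (AB)[0][0] = (0)*(15) + (15)*(-14) + (5)*(0) = -210
  (AB)[0][1] = (0)*(6) + (15)*(11) + (5)*(-14) = 95
  (AB)[0][2] = (0)*(10) + (15)*(-10) + (5)*(3) = -135
  (AB)[1][0] = (-2)*(15) + (6)*(-14) + (6)*(0) = -114
  (AB)[1][1] = (-2)*(6) + (6)*(11) + (6)*(-14) = -30
  (AB)[1][2] = (-2)*(10) + (6)*(-10) + (6)*(3) = -62
  (AB)[2][0] = (-13)*(15) + (1)*(-14) + (-3)*(0) = -209
  (AB)[2][1] = (-13)*(6) + (1)*(11) + (-3)*(-14) = -25
  (AB)[2][2] = (-13)*(10) + (1)*(-10) + (-3)*(3) = -149
AB =
[     -210        95      -135 ]
[     -114       -30       -62 ]
[     -209       -25      -149 ]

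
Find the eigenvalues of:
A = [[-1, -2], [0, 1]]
λ = -1, 1

Solve det(A - λI) = 0. For a 2×2 matrix this is λ² - (trace)λ + det = 0.
trace(A) = -1 + 1 = 0.
det(A) = (-1)*(1) - (-2)*(0) = -1 - 0 = -1.
Characteristic equation: λ² - (0)λ + (-1) = 0.
Discriminant: (0)² - 4*(-1) = 0 + 4 = 4.
Roots: λ = (0 ± √4) / 2 = -1, 1.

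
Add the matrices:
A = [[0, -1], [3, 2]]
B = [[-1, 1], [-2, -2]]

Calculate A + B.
[[-1, 0], [1, 0]]

Add corresponding elements:
(0)+(-1)=-1
(-1)+(1)=0
(3)+(-2)=1
(2)+(-2)=0
A + B = [[-1, 0], [1, 0]]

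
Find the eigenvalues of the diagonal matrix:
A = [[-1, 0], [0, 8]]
λ₁ = -1, λ₂ = 8

The characteristic polynomial of A is det(A - λI) = (-1 - λ)(8 - λ) = 0.
The roots are λ = -1 and λ = 8, so the eigenvalues are the diagonal entries.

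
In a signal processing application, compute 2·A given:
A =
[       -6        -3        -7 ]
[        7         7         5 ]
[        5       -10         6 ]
2A =
[      -12        -6       -14 ]
[       14        14        10 ]
[       10       -20        12 ]

Scalar multiplication is elementwise: (2A)[i][j] = 2 * A[i][j].
  (2A)[0][0] = 2 * (-6) = -12
  (2A)[0][1] = 2 * (-3) = -6
  (2A)[0][2] = 2 * (-7) = -14
  (2A)[1][0] = 2 * (7) = 14
  (2A)[1][1] = 2 * (7) = 14
  (2A)[1][2] = 2 * (5) = 10
  (2A)[2][0] = 2 * (5) = 10
  (2A)[2][1] = 2 * (-10) = -20
  (2A)[2][2] = 2 * (6) = 12
2A =
[      -12        -6       -14 ]
[       14        14        10 ]
[       10       -20        12 ]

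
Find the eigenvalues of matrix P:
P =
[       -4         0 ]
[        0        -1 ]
λ = -4, -1

Solve det(P - λI) = 0. For a 2×2 matrix the characteristic equation is λ² - (trace)λ + det = 0.
trace(P) = a + d = -4 - 1 = -5.
det(P) = a*d - b*c = (-4)*(-1) - (0)*(0) = 4 - 0 = 4.
Characteristic equation: λ² - (-5)λ + (4) = 0.
Discriminant = (-5)² - 4*(4) = 25 - 16 = 9.
λ = (-5 ± √9) / 2 = (-5 ± 3) / 2 = -4, -1.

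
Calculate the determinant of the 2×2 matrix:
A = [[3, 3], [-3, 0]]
9

For A = [[a, b], [c, d]], det(A) = a*d - b*c.
det(A) = (3)*(0) - (3)*(-3) = 0 - -9 = 9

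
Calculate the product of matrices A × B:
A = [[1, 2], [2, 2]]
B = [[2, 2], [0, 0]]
[[2, 2], [4, 4]]

Matrix multiplication:
C[0][0] = 1×2 + 2×0 = 2
C[0][1] = 1×2 + 2×0 = 2
C[1][0] = 2×2 + 2×0 = 4
C[1][1] = 2×2 + 2×0 = 4
Result: [[2, 2], [4, 4]]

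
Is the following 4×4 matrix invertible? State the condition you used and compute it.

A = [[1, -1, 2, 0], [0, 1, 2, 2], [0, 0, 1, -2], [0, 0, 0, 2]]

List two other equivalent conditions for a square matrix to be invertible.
Yes, invertible; det(A) = 2 ≠ 0. Equivalent conditions: rank(A) = 4; Ax = 0 has only the trivial solution; 0 is not an eigenvalue; the columns of A are linearly independent.

To check invertibility, compute det(A).
The given matrix is triangular, so det(A) equals the product of its diagonal entries = 2 ≠ 0.
Since det(A) ≠ 0, A is invertible.
Equivalent conditions for a square matrix A to be invertible:
- rank(A) = 4 (full rank).
- The homogeneous system Ax = 0 has only the trivial solution x = 0.
- 0 is not an eigenvalue of A.
- The columns (equivalently rows) of A are linearly independent.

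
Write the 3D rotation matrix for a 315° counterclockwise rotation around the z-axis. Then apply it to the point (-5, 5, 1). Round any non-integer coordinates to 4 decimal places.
R = [[√2/2, √2/2, 0], [-√2/2, √2/2, 0], [0, 0, 1]]; R·(-5, 5, 1) = (0.0000, 7.0711, 1.0000)

Rotation matrix for 315° around z-axis:
cos(315°) = √2/2, sin(315°) = -√2/2
R = [[√2/2, √2/2, 0], [-√2/2, √2/2, 0], [0, 0, 1]]
Apply to (-5, 5, 1): R·[-5, 5, 1]ᵀ = (0.0000, 7.0711, 1.0000)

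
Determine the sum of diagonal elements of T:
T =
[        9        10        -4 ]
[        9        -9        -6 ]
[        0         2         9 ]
tr(T) = 9 - 9 + 9 = 9

The trace of a square matrix is the sum of its diagonal entries.
Diagonal entries of T: T[0][0] = 9, T[1][1] = -9, T[2][2] = 9.
tr(T) = 9 - 9 + 9 = 9.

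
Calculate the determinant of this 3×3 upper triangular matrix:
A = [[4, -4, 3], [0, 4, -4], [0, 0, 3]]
48

The determinant of a triangular matrix is the product of its diagonal entries (the off-diagonal entries above the diagonal do not affect it).
det(A) = (4) * (4) * (3) = 48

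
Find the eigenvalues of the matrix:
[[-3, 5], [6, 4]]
λ = -6 and λ = 7

Characteristic equation: det(A - λI) = 0
λ² - (trace)λ + (det) = 0
λ² - (1)λ + (-42) = 0
λ² - 1λ - 42 = 0
Solving: λ = -6, 7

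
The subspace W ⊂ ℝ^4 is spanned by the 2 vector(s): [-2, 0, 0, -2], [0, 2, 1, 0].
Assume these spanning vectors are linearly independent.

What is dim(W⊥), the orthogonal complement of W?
dim(W⊥) = 2

For any subspace W of ℝ^n, dim(W) + dim(W⊥) = n (the whole-space dimension).
Here the given 2 vectors are linearly independent, so dim(W) = 2.
Thus dim(W⊥) = n - dim(W) = 4 - 2 = 2.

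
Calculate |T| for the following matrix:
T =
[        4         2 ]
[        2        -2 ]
det(T) = -12

For a 2×2 matrix [[a, b], [c, d]], det = a*d - b*c.
det(T) = (4)*(-2) - (2)*(2) = -8 - 4 = -12.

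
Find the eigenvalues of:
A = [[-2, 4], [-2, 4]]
λ = 0, 2

Solve det(A - λI) = 0. For a 2×2 matrix this is λ² - (trace)λ + det = 0.
trace(A) = -2 + 4 = 2.
det(A) = (-2)*(4) - (4)*(-2) = -8 + 8 = 0.
Characteristic equation: λ² - (2)λ + (0) = 0.
Discriminant: (2)² - 4*(0) = 4 - 0 = 4.
Roots: λ = (2 ± √4) / 2 = 0, 2.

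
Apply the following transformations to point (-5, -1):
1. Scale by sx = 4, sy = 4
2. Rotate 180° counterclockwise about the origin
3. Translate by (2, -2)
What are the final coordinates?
(22, 2)

Step 1: Scale → (-20, -4)
Step 2: Rotate 180° → (20, 4)
Step 3: Translate → (22, 2)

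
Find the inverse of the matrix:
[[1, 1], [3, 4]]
[[4, -1], [-3, 1]]

For [[a,b],[c,d]], inverse = (1/det)·[[d,-b],[-c,a]]
det = 1·4 - 1·3 = 1
Inverse = (1/1)·[[4, -1], [-3, 1]]
        = [[4, -1], [-3, 1]]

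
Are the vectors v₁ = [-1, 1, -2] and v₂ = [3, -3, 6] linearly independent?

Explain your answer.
No, linearly dependent (v₂ = -3·v₁)

Check whether there is a scalar k with v₂ = k·v₁.
Comparing components, k = -3 satisfies -3·[-1, 1, -2] = [3, -3, 6].
Since v₂ is a scalar multiple of v₁, the two vectors are linearly dependent.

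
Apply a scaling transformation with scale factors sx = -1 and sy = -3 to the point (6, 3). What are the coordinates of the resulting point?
(-6, -9)

Scaling matrix:
[[-1, 0], [0, -3]]
Result: (6 × -1, 3 × -3) = (-6, -9)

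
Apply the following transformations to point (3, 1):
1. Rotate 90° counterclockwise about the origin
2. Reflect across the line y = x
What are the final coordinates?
(3, -1)

Step 1: Rotate 90° → (-1, 3)
Step 2: Reflect across the line y = x → (3, -1)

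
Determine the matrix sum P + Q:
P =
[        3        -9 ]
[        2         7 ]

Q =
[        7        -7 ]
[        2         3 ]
P + Q =
[       10       -16 ]
[        4        10 ]

Matrix addition is elementwise: (P+Q)[i][j] = P[i][j] + Q[i][j].
  (P+Q)[0][0] = (3) + (7) = 10
  (P+Q)[0][1] = (-9) + (-7) = -16
  (P+Q)[1][0] = (2) + (2) = 4
  (P+Q)[1][1] = (7) + (3) = 10
P + Q =
[       10       -16 ]
[        4        10 ]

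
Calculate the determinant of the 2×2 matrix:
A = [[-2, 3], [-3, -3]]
15

For A = [[a, b], [c, d]], det(A) = a*d - b*c.
det(A) = (-2)*(-3) - (3)*(-3) = 6 - -9 = 15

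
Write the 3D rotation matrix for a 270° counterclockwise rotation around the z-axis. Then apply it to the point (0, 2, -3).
R = [[0, 1, 0], [-1, 0, 0], [0, 0, 1]]; R·(0, 2, -3) = (2, 0, -3)

Rotation matrix for 270° around z-axis:
cos(270°) = 0, sin(270°) = -1
R = [[0, 1, 0], [-1, 0, 0], [0, 0, 1]]
Apply to (0, 2, -3): R·[0, 2, -3]ᵀ = (2, 0, -3)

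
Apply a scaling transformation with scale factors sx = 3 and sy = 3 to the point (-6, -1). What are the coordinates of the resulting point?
(-18, -3)

Scaling matrix:
[[3, 0], [0, 3]]
Result: (-6 × 3, -1 × 3) = (-18, -3)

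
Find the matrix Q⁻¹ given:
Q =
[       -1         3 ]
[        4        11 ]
det(Q) = -23
Q⁻¹ =
[   -11/23      3/23 ]
[     4/23      1/23 ]

For a 2×2 matrix Q = [[a, b], [c, d]] with det(Q) ≠ 0, Q⁻¹ = (1/det(Q)) * [[d, -b], [-c, a]].
det(Q) = (-1)*(11) - (3)*(4) = -11 - 12 = -23.
Q⁻¹ = (1/-23) * [[11, -3], [-4, -1]].
Dividing each entry by -23 and reducing:
Q⁻¹ =
[   -11/23      3/23 ]
[     4/23      1/23 ]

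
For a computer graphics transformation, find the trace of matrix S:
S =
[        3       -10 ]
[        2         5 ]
tr(S) = 3 + 5 = 8

The trace of a square matrix is the sum of its diagonal entries.
Diagonal entries of S: S[0][0] = 3, S[1][1] = 5.
tr(S) = 3 + 5 = 8.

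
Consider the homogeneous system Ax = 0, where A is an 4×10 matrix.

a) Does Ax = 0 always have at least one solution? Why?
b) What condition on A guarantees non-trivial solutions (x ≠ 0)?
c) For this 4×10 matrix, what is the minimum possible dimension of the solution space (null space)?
a) Yes, x = 0 is always a solution. b) When A has linearly dependent columns (rank < n). c) Minimum nullity = 6.

a) x = 0 satisfies A·0 = 0, so the zero vector is always a solution.
b) Non-trivial solutions exist iff the columns of A are linearly dependent, equivalently rank(A) < n (the number of columns).
c) By rank-nullity, rank(A) + nullity(A) = n = 10. Since A has only 4 rows, rank(A) ≤ 4, so nullity(A) ≥ 10 - 4 = 6.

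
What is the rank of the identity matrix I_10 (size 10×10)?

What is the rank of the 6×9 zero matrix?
rank(I_10) = 10, rank(0) = 0

The identity I_10 has 10 columns that are the standard basis vectors e_1, …, e_10. These are linearly independent, so all 10 columns are pivots and rank(I_10) = 10.
The 6×9 zero matrix has every entry zero, so every row is the zero row and there are no pivots; rank(0) = 0.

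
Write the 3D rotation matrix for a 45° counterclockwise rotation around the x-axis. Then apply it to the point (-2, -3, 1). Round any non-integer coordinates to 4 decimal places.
R = [[1, 0, 0], [0, √2/2, -√2/2], [0, √2/2, √2/2]]; R·(-2, -3, 1) = (-2.0000, -2.8284, -1.4142)

Rotation matrix for 45° around x-axis:
cos(45°) = √2/2, sin(45°) = √2/2
R = [[1, 0, 0], [0, √2/2, -√2/2], [0, √2/2, √2/2]]
Apply to (-2, -3, 1): R·[-2, -3, 1]ᵀ = (-2.0000, -2.8284, -1.4142)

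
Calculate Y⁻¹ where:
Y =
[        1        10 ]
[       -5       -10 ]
det(Y) = 40
Y⁻¹ =
[     -1/4      -1/4 ]
[      1/8      1/40 ]

For a 2×2 matrix Y = [[a, b], [c, d]] with det(Y) ≠ 0, Y⁻¹ = (1/det(Y)) * [[d, -b], [-c, a]].
det(Y) = (1)*(-10) - (10)*(-5) = -10 + 50 = 40.
Y⁻¹ = (1/40) * [[-10, -10], [5, 1]].
Dividing each entry by 40 and reducing:
Y⁻¹ =
[     -1/4      -1/4 ]
[      1/8      1/40 ]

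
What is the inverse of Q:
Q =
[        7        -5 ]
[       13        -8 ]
det(Q) = 9
Q⁻¹ =
[     -8/9       5/9 ]
[    -13/9       7/9 ]

For a 2×2 matrix Q = [[a, b], [c, d]] with det(Q) ≠ 0, Q⁻¹ = (1/det(Q)) * [[d, -b], [-c, a]].
det(Q) = (7)*(-8) - (-5)*(13) = -56 + 65 = 9.
Q⁻¹ = (1/9) * [[-8, 5], [-13, 7]].
Dividing each entry by 9 and reducing:
Q⁻¹ =
[     -8/9       5/9 ]
[    -13/9       7/9 ]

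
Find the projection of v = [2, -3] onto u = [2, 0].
[2, 0]

The projection of v onto u is proj_u(v) = ((v·u) / (u·u)) · u.
v·u = (2)*(2) + (-3)*(0) = 4.
u·u = (2)*(2) + (0)*(0) = 4.
coefficient = 4 / 4 = 1.
proj_u(v) = 1 · [2, 0] = [2, 0].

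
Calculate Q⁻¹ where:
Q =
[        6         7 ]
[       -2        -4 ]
det(Q) = -10
Q⁻¹ =
[      2/5      7/10 ]
[     -1/5      -3/5 ]

For a 2×2 matrix Q = [[a, b], [c, d]] with det(Q) ≠ 0, Q⁻¹ = (1/det(Q)) * [[d, -b], [-c, a]].
det(Q) = (6)*(-4) - (7)*(-2) = -24 + 14 = -10.
Q⁻¹ = (1/-10) * [[-4, -7], [2, 6]].
Dividing each entry by -10 and reducing:
Q⁻¹ =
[      2/5      7/10 ]
[     -1/5      -3/5 ]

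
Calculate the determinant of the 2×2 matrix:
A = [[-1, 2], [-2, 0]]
4

For A = [[a, b], [c, d]], det(A) = a*d - b*c.
det(A) = (-1)*(0) - (2)*(-2) = 0 - -4 = 4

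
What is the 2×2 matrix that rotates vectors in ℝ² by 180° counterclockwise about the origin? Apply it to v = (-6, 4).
R = [[-1, 0], [0, -1]]; R·v = (6, -4)

A counterclockwise rotation by angle θ in ℝ² has matrix R(θ) = [[cos θ, -sin θ], [sin θ, cos θ]].
For θ = 180°: cos θ = -1, sin θ = 0.
R(180°) = [[-1, 0], [0, -1]].
R·v = [-1·-6 + (0)·4, 0·-6 + -1·4] = (6, -4).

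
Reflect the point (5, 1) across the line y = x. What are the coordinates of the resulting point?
(1, 5)

Reflection across line y = x: (5, 1) → (1, 5)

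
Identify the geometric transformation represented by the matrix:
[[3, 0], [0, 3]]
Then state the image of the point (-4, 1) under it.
uniform scaling by factor 3; image of (-4, 1) is (-12, 3)

This is a diagonal matrix with equal entries 3, so it scales both axes by the same factor 3.
The matrix [[3, 0], [0, 3]] represents: uniform scaling by factor 3.
Applying it to (-4, 1): [3·-4 + 0·1, 0·-4 + 3·1] = (-12, 3).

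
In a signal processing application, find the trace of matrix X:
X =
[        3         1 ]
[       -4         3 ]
tr(X) = 3 + 3 = 6

The trace of a square matrix is the sum of its diagonal entries.
Diagonal entries of X: X[0][0] = 3, X[1][1] = 3.
tr(X) = 3 + 3 = 6.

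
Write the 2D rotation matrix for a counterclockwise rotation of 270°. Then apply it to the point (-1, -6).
R = [[0, 1], [-1, 0]]; R·(-1, -6) = (-6, 1)

Rotation matrix formula: R(θ) = [[cos θ, -sin θ], [sin θ, cos θ]]
For θ = 270°:
cos(270°) = 0
sin(270°) = -1
R = [[0, 1], [-1, 0]]
Apply to (-1, -6): [0·-1 + (1)·-6, -1·-1 + 0·-6] = (-6, 1)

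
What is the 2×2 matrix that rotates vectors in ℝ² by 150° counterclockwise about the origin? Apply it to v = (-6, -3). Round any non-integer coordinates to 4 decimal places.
R = [[-√3/2, -1/2], [1/2, -√3/2]]; R·v = (6.6962, -0.4019)

A counterclockwise rotation by angle θ in ℝ² has matrix R(θ) = [[cos θ, -sin θ], [sin θ, cos θ]].
For θ = 150°: cos θ = -√3/2, sin θ = 1/2.
R(150°) = [[-√3/2, -1/2], [1/2, -√3/2]].
R·v = [-√3/2·-6 + (-1/2)·-3, 1/2·-6 + -√3/2·-3] = (6.6962, -0.4019).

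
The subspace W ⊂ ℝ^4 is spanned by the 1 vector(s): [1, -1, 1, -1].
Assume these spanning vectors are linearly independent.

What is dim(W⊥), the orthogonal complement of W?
dim(W⊥) = 3

For any subspace W of ℝ^n, dim(W) + dim(W⊥) = n (the whole-space dimension).
Here the given 1 vectors are linearly independent, so dim(W) = 1.
Thus dim(W⊥) = n - dim(W) = 4 - 1 = 3.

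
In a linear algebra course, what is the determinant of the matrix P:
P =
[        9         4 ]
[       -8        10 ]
det(P) = 122

For a 2×2 matrix [[a, b], [c, d]], det = a*d - b*c.
det(P) = (9)*(10) - (4)*(-8) = 90 + 32 = 122.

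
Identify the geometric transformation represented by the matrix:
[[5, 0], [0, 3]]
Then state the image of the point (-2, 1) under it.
non-uniform scaling by (5, 3); image of (-2, 1) is (-10, 3)

This is diagonal with distinct entries, so it scales the x-axis by 5 and the y-axis by 3.
The matrix [[5, 0], [0, 3]] represents: non-uniform scaling by (5, 3).
Applying it to (-2, 1): [5·-2 + 0·1, 0·-2 + 3·1] = (-10, 3).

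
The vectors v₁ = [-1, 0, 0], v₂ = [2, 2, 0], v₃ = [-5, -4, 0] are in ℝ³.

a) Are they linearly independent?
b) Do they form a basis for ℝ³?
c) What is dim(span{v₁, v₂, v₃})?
Not independent, not a basis, dim(span) = 2

Check whether v₃ can be written as a linear combination of v₁ and v₂.
v₃ = (1)·v₁ + (-2)·v₂ = [-5, -4, 0], so the three vectors are linearly dependent.
Thus they do not form a basis for ℝ³, and dim(span{v₁, v₂, v₃}) = 2 (spanned by v₁ and v₂).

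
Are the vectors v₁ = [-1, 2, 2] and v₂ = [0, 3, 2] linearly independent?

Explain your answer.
Yes, linearly independent

Two vectors are linearly dependent iff one is a scalar multiple of the other.
No single scalar k satisfies v₂ = k·v₁ (the ratios of corresponding entries disagree), so v₁ and v₂ are linearly independent.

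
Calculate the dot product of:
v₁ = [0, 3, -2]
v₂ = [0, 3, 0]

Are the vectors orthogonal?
9, No

The dot product is the sum of products of corresponding components.
v₁·v₂ = (0)*(0) + (3)*(3) + (-2)*(0) = 0 + 9 + 0 = 9.
Two vectors are orthogonal iff their dot product is 0; here the dot product is 9, so the vectors are not orthogonal.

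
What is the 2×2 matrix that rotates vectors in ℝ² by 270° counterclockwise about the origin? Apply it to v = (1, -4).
R = [[0, 1], [-1, 0]]; R·v = (-4, -1)

A counterclockwise rotation by angle θ in ℝ² has matrix R(θ) = [[cos θ, -sin θ], [sin θ, cos θ]].
For θ = 270°: cos θ = 0, sin θ = -1.
R(270°) = [[0, 1], [-1, 0]].
R·v = [0·1 + (1)·-4, -1·1 + 0·-4] = (-4, -1).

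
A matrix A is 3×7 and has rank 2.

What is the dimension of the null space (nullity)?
5

The rank-nullity theorem for an m×n matrix states:
rank(A) + nullity(A) = n (the number of columns).
Here n = 7 and rank(A) = 2, so nullity(A) = 7 - 2 = 5.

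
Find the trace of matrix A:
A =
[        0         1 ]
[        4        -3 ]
tr(A) = 0 - 3 = -3

The trace of a square matrix is the sum of its diagonal entries.
Diagonal entries of A: A[0][0] = 0, A[1][1] = -3.
tr(A) = 0 - 3 = -3.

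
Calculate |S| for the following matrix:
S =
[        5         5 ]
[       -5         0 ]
det(S) = 25

For a 2×2 matrix [[a, b], [c, d]], det = a*d - b*c.
det(S) = (5)*(0) - (5)*(-5) = 0 + 25 = 25.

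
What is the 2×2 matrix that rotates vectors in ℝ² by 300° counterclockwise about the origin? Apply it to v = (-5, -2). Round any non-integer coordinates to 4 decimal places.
R = [[1/2, √3/2], [-√3/2, 1/2]]; R·v = (-4.2321, 3.3301)

A counterclockwise rotation by angle θ in ℝ² has matrix R(θ) = [[cos θ, -sin θ], [sin θ, cos θ]].
For θ = 300°: cos θ = 1/2, sin θ = -√3/2.
R(300°) = [[1/2, √3/2], [-√3/2, 1/2]].
R·v = [1/2·-5 + (√3/2)·-2, -√3/2·-5 + 1/2·-2] = (-4.2321, 3.3301).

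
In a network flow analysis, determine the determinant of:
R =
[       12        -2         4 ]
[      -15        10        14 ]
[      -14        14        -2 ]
det(R) = -2420

Expand along row 0 (cofactor expansion): det(R) = a*(e*i - f*h) - b*(d*i - f*g) + c*(d*h - e*g), where the 3×3 is [[a, b, c], [d, e, f], [g, h, i]].
Minor M_00 = (10)*(-2) - (14)*(14) = -20 - 196 = -216.
Minor M_01 = (-15)*(-2) - (14)*(-14) = 30 + 196 = 226.
Minor M_02 = (-15)*(14) - (10)*(-14) = -210 + 140 = -70.
det(R) = (12)*(-216) - (-2)*(226) + (4)*(-70) = -2592 + 452 - 280 = -2420.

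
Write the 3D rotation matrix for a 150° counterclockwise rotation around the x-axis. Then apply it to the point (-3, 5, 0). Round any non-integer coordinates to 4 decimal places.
R = [[1, 0, 0], [0, -√3/2, -1/2], [0, 1/2, -√3/2]]; R·(-3, 5, 0) = (-3.0000, -4.3301, 2.5000)

Rotation matrix for 150° around x-axis:
cos(150°) = -√3/2, sin(150°) = 1/2
R = [[1, 0, 0], [0, -√3/2, -1/2], [0, 1/2, -√3/2]]
Apply to (-3, 5, 0): R·[-3, 5, 0]ᵀ = (-3.0000, -4.3301, 2.5000)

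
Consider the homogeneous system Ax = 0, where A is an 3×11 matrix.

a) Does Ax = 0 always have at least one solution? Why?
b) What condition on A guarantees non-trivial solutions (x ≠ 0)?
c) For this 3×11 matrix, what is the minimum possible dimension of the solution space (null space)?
a) Yes, x = 0 is always a solution. b) When A has linearly dependent columns (rank < n). c) Minimum nullity = 8.

a) x = 0 satisfies A·0 = 0, so the zero vector is always a solution.
b) Non-trivial solutions exist iff the columns of A are linearly dependent, equivalently rank(A) < n (the number of columns).
c) By rank-nullity, rank(A) + nullity(A) = n = 11. Since A has only 3 rows, rank(A) ≤ 3, so nullity(A) ≥ 11 - 3 = 8.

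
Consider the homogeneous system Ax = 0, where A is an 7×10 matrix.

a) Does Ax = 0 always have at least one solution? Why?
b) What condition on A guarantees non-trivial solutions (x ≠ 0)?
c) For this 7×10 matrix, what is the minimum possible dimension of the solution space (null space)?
a) Yes, x = 0 is always a solution. b) When A has linearly dependent columns (rank < n). c) Minimum nullity = 3.

a) x = 0 satisfies A·0 = 0, so the zero vector is always a solution.
b) Non-trivial solutions exist iff the columns of A are linearly dependent, equivalently rank(A) < n (the number of columns).
c) By rank-nullity, rank(A) + nullity(A) = n = 10. Since A has only 7 rows, rank(A) ≤ 7, so nullity(A) ≥ 10 - 7 = 3.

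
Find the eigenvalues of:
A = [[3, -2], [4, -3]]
λ = -1, 1

Solve det(A - λI) = 0. For a 2×2 matrix this is λ² - (trace)λ + det = 0.
trace(A) = 3 - 3 = 0.
det(A) = (3)*(-3) - (-2)*(4) = -9 + 8 = -1.
Characteristic equation: λ² - (0)λ + (-1) = 0.
Discriminant: (0)² - 4*(-1) = 0 + 4 = 4.
Roots: λ = (0 ± √4) / 2 = -1, 1.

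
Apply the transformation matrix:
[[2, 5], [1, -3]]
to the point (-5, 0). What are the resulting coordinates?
(-10, -5)

Matrix multiplication:
[[2, 5], [1, -3]] × [-5, 0]ᵀ
= [2×-5 + 5×0, 1×-5 + -3×0]ᵀ
= [-10.0000, -5.0000]ᵀ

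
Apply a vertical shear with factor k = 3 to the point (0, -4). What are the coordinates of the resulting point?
(0, -4)

Shear matrix for vertical shear with factor k = 3:
[[1, 0], [3, 1]]
Result: (0, -4) → (0, -4)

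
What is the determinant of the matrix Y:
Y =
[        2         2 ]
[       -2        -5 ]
det(Y) = -6

For a 2×2 matrix [[a, b], [c, d]], det = a*d - b*c.
det(Y) = (2)*(-5) - (2)*(-2) = -10 + 4 = -6.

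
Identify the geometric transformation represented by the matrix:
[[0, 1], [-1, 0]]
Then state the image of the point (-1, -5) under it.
rotation by 90° clockwise (i.e., 270° counterclockwise); image of (-1, -5) is (-5, 1)

This matches the form [[cos θ, -sin θ], [sin θ, cos θ]] of a rotation matrix; reading off cos θ and sin θ gives the angle.
The matrix [[0, 1], [-1, 0]] represents: rotation by 90° clockwise (i.e., 270° counterclockwise).
Applying it to (-1, -5): [0·-1 + 1·-5, -1·-1 + 0·-5] = (-5, 1).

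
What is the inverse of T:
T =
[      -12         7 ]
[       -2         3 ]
det(T) = -22
T⁻¹ =
[    -3/22      7/22 ]
[    -1/11      6/11 ]

For a 2×2 matrix T = [[a, b], [c, d]] with det(T) ≠ 0, T⁻¹ = (1/det(T)) * [[d, -b], [-c, a]].
det(T) = (-12)*(3) - (7)*(-2) = -36 + 14 = -22.
T⁻¹ = (1/-22) * [[3, -7], [2, -12]].
Dividing each entry by -22 and reducing:
T⁻¹ =
[    -3/22      7/22 ]
[    -1/11      6/11 ]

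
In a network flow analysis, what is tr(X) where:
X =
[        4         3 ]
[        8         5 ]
tr(X) = 4 + 5 = 9

The trace of a square matrix is the sum of its diagonal entries.
Diagonal entries of X: X[0][0] = 4, X[1][1] = 5.
tr(X) = 4 + 5 = 9.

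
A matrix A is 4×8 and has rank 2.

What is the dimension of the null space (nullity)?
6

The rank-nullity theorem for an m×n matrix states:
rank(A) + nullity(A) = n (the number of columns).
Here n = 8 and rank(A) = 2, so nullity(A) = 8 - 2 = 6.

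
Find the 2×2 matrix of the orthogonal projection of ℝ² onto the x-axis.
[[1, 0], [0, 0]]

The orthogonal projection onto the line spanned by a nonzero vector u = (a, b) has matrix P = (u uᵀ) / (uᵀ u) = (1/(a² + b²)) · [[a², ab], [ab, b²]].
Here u = (1, 0), so a² + b² = 1 + 0 = 1.
P = (1/1) · [[1, 0], [0, 0]] = [[1, 0], [0, 0]].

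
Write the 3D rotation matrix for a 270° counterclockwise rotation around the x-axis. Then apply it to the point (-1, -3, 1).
R = [[1, 0, 0], [0, 0, 1], [0, -1, 0]]; R·(-1, -3, 1) = (-1, 1, 3)

Rotation matrix for 270° around x-axis:
cos(270°) = 0, sin(270°) = -1
R = [[1, 0, 0], [0, 0, 1], [0, -1, 0]]
Apply to (-1, -3, 1): R·[-1, -3, 1]ᵀ = (-1, 1, 3)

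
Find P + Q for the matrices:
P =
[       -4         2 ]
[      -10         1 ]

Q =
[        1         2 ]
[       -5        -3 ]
P + Q =
[       -3         4 ]
[      -15        -2 ]

Matrix addition is elementwise: (P+Q)[i][j] = P[i][j] + Q[i][j].
  (P+Q)[0][0] = (-4) + (1) = -3
  (P+Q)[0][1] = (2) + (2) = 4
  (P+Q)[1][0] = (-10) + (-5) = -15
  (P+Q)[1][1] = (1) + (-3) = -2
P + Q =
[       -3         4 ]
[      -15        -2 ]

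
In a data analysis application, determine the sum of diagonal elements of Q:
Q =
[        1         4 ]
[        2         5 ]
tr(Q) = 1 + 5 = 6

The trace of a square matrix is the sum of its diagonal entries.
Diagonal entries of Q: Q[0][0] = 1, Q[1][1] = 5.
tr(Q) = 1 + 5 = 6.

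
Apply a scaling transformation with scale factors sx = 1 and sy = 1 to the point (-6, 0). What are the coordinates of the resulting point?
(-6, 0)

Scaling matrix:
[[1, 0], [0, 1]]
Result: (-6 × 1, 0 × 1) = (-6, 0)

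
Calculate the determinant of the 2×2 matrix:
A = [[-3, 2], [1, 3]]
-11

For A = [[a, b], [c, d]], det(A) = a*d - b*c.
det(A) = (-3)*(3) - (2)*(1) = -9 - 2 = -11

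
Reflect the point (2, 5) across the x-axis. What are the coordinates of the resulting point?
(2, -5)

Reflection across x-axis: (2, 5) → (2, -5)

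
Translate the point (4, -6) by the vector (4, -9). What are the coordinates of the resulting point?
(8, -15)

Translation by (4, -9):
x' = 4 + 4 = 8
y' = -6 + -9 = -15
Homogeneous matrix: [[1, 0, 4], [0, 1, -9], [0, 0, 1]]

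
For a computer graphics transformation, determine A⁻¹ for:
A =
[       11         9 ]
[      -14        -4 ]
det(A) = 82
A⁻¹ =
[    -2/41     -9/82 ]
[     7/41     11/82 ]

For a 2×2 matrix A = [[a, b], [c, d]] with det(A) ≠ 0, A⁻¹ = (1/det(A)) * [[d, -b], [-c, a]].
det(A) = (11)*(-4) - (9)*(-14) = -44 + 126 = 82.
A⁻¹ = (1/82) * [[-4, -9], [14, 11]].
Dividing each entry by 82 and reducing:
A⁻¹ =
[    -2/41     -9/82 ]
[     7/41     11/82 ]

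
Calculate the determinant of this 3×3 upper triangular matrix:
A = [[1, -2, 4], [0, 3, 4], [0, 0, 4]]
12

The determinant of a triangular matrix is the product of its diagonal entries (the off-diagonal entries above the diagonal do not affect it).
det(A) = (1) * (3) * (4) = 12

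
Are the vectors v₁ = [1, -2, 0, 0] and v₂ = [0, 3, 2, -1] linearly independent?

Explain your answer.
Yes, linearly independent

Two vectors are linearly dependent iff one is a scalar multiple of the other.
No single scalar k satisfies v₂ = k·v₁ (the ratios of corresponding entries disagree), so v₁ and v₂ are linearly independent.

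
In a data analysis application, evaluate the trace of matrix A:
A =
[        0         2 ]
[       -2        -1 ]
tr(A) = 0 - 1 = -1

The trace of a square matrix is the sum of its diagonal entries.
Diagonal entries of A: A[0][0] = 0, A[1][1] = -1.
tr(A) = 0 - 1 = -1.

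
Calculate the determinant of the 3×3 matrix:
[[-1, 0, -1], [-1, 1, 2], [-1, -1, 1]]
-5

Expansion along first row:
det = -1·det([[1,2],[-1,1]]) - 0·det([[-1,2],[-1,1]]) + -1·det([[-1,1],[-1,-1]])
    = -1·(1·1 - 2·-1) - 0·(-1·1 - 2·-1) + -1·(-1·-1 - 1·-1)
    = -1·3 - 0·1 + -1·2
    = -3 + 0 + -2 = -5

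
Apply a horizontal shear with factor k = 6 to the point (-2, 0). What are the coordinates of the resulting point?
(-2, 0)

Shear matrix for horizontal shear with factor k = 6:
[[1, 6], [0, 1]]
Result: (-2, 0) → (-2, 0)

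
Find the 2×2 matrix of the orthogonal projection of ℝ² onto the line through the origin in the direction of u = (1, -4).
[[1/17, -4/17], [-4/17, 16/17]]

The orthogonal projection onto the line spanned by a nonzero vector u = (a, b) has matrix P = (u uᵀ) / (uᵀ u) = (1/(a² + b²)) · [[a², ab], [ab, b²]].
Here u = (1, -4), so a² + b² = 1 + 16 = 17.
P = (1/17) · [[1, -4], [-4, 16]] = [[1/17, -4/17], [-4/17, 16/17]].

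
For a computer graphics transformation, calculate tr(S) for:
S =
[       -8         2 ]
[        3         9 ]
tr(S) = -8 + 9 = 1

The trace of a square matrix is the sum of its diagonal entries.
Diagonal entries of S: S[0][0] = -8, S[1][1] = 9.
tr(S) = -8 + 9 = 1.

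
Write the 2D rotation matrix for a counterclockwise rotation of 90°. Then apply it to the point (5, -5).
R = [[0, -1], [1, 0]]; R·(5, -5) = (5, 5)

Rotation matrix formula: R(θ) = [[cos θ, -sin θ], [sin θ, cos θ]]
For θ = 90°:
cos(90°) = 0
sin(90°) = 1
R = [[0, -1], [1, 0]]
Apply to (5, -5): [0·5 + (-1)·-5, 1·5 + 0·-5] = (5, 5)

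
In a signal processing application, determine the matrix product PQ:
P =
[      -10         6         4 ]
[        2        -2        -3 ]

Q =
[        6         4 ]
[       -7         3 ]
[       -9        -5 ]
PQ =
[     -138       -42 ]
[       53        17 ]

Matrix multiplication: (PQ)[i][j] = sum over k of P[i][k] * Q[k][j].
  (PQ)[0][0] = (-10)*(6) + (6)*(-7) + (4)*(-9) = -138
  (PQ)[0][1] = (-10)*(4) + (6)*(3) + (4)*(-5) = -42
  (PQ)[1][0] = (2)*(6) + (-2)*(-7) + (-3)*(-9) = 53
  (PQ)[1][1] = (2)*(4) + (-2)*(3) + (-3)*(-5) = 17
PQ =
[     -138       -42 ]
[       53        17 ]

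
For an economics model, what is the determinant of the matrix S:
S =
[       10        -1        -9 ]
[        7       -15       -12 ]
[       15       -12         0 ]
det(S) = -2529

Expand along row 0 (cofactor expansion): det(S) = a*(e*i - f*h) - b*(d*i - f*g) + c*(d*h - e*g), where the 3×3 is [[a, b, c], [d, e, f], [g, h, i]].
Minor M_00 = (-15)*(0) - (-12)*(-12) = 0 - 144 = -144.
Minor M_01 = (7)*(0) - (-12)*(15) = 0 + 180 = 180.
Minor M_02 = (7)*(-12) - (-15)*(15) = -84 + 225 = 141.
det(S) = (10)*(-144) - (-1)*(180) + (-9)*(141) = -1440 + 180 - 1269 = -2529.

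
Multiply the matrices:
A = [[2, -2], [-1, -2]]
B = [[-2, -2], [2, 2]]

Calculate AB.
[[-8, -8], [-2, -2]]

Each entry (i,j) of AB = sum over k of A[i][k]*B[k][j].
(AB)[0][0] = (2)*(-2) + (-2)*(2) = -8
(AB)[0][1] = (2)*(-2) + (-2)*(2) = -8
(AB)[1][0] = (-1)*(-2) + (-2)*(2) = -2
(AB)[1][1] = (-1)*(-2) + (-2)*(2) = -2
AB = [[-8, -8], [-2, -2]]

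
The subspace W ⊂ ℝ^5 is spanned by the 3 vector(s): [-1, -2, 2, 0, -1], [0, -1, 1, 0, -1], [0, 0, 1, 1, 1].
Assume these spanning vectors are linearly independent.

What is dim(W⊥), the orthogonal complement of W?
dim(W⊥) = 2

For any subspace W of ℝ^n, dim(W) + dim(W⊥) = n (the whole-space dimension).
Here the given 3 vectors are linearly independent, so dim(W) = 3.
Thus dim(W⊥) = n - dim(W) = 5 - 3 = 2.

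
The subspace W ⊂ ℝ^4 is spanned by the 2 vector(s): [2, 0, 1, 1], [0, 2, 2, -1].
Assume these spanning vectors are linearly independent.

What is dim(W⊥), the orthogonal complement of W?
dim(W⊥) = 2

For any subspace W of ℝ^n, dim(W) + dim(W⊥) = n (the whole-space dimension).
Here the given 2 vectors are linearly independent, so dim(W) = 2.
Thus dim(W⊥) = n - dim(W) = 4 - 2 = 2.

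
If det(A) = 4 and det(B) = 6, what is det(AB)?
24

Use the multiplicative property of determinants: det(AB) = det(A)*det(B).
det(AB) = (4)*(6) = 24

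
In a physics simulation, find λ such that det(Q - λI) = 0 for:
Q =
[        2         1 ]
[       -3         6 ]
λ = 3, 5

Solve det(Q - λI) = 0. For a 2×2 matrix the characteristic equation is λ² - (trace)λ + det = 0.
trace(Q) = a + d = 2 + 6 = 8.
det(Q) = a*d - b*c = (2)*(6) - (1)*(-3) = 12 + 3 = 15.
Characteristic equation: λ² - (8)λ + (15) = 0.
Discriminant = (8)² - 4*(15) = 64 - 60 = 4.
λ = (8 ± √4) / 2 = (8 ± 2) / 2 = 3, 5.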